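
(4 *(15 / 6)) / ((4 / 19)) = 95 / 2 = 47.50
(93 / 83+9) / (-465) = -56 / 2573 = -0.02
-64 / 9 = -7.11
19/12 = 1.58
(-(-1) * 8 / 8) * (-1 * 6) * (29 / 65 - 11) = 4116 / 65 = 63.32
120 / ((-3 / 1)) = -40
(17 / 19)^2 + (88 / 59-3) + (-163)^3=-92240595431 / 21299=-4330747.71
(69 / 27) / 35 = 23 / 315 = 0.07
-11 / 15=-0.73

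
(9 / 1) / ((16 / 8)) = 9 / 2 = 4.50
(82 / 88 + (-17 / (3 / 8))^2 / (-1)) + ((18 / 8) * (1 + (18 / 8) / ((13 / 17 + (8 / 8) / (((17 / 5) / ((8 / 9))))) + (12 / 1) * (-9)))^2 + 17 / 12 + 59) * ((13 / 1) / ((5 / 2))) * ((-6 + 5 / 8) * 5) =-10798.76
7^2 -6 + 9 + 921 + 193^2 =38222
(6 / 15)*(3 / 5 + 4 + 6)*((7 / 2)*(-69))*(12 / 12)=-25599 / 25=-1023.96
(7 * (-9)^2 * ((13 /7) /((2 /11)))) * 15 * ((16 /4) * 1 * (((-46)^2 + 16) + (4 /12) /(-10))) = 740837097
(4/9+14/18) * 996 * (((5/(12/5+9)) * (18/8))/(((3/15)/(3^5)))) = 27732375/19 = 1459598.68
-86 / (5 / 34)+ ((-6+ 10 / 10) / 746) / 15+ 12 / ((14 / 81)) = -40369079 / 78330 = -515.37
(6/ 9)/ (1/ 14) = 28/ 3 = 9.33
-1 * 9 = -9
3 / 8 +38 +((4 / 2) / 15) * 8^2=5629 / 120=46.91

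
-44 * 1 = -44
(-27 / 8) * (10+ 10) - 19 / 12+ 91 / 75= -6787 / 100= -67.87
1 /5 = 0.20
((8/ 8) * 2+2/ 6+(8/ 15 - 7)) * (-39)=806/ 5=161.20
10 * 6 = 60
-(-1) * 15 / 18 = 5 / 6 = 0.83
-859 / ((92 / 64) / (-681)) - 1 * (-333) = 9367323 / 23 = 407274.91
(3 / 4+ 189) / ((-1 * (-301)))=759 / 1204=0.63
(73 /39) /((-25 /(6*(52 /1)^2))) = -30368 /25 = -1214.72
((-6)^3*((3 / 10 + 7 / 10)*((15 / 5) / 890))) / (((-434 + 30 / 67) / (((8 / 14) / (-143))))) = -10854 / 1617410795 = -0.00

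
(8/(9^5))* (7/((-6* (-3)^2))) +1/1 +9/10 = 30291857/15943230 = 1.90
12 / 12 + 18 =19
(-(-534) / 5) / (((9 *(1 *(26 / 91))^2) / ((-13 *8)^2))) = 23584288 / 15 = 1572285.87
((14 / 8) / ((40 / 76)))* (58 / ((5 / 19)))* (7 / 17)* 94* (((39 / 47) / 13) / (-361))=-4263 / 850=-5.02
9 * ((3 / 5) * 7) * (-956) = -180684 / 5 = -36136.80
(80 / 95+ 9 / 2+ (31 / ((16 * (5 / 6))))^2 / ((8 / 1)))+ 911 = 223018731 / 243200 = 917.02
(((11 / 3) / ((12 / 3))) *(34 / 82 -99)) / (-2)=22231 / 492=45.18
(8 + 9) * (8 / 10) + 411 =2123 / 5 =424.60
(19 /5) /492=19 /2460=0.01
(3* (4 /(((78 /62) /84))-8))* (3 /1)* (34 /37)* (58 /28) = 4438.32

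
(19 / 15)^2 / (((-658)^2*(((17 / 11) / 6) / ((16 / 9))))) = 31768 / 1242065475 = 0.00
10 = 10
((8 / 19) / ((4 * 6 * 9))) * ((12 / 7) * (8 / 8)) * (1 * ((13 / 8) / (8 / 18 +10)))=13 / 25004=0.00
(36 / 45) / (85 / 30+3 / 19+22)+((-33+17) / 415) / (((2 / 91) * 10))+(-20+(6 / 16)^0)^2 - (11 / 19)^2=769394030644 / 2134114675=360.52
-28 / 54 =-14 / 27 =-0.52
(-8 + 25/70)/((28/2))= -107/196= -0.55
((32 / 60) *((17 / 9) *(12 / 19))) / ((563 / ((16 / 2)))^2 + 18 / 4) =34816 / 271254735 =0.00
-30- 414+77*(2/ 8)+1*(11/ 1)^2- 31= -1339/ 4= -334.75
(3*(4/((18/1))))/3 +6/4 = 31/18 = 1.72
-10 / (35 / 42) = -12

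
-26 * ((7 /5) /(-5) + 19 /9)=-10712 /225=-47.61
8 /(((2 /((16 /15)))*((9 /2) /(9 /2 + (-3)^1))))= 64 /45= 1.42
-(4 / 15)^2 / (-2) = 8 / 225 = 0.04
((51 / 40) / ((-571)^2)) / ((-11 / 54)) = -1377 / 71729020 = -0.00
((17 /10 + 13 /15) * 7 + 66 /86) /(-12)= -24167 /15480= -1.56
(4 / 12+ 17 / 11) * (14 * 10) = 8680 / 33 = 263.03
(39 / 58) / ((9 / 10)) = 65 / 87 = 0.75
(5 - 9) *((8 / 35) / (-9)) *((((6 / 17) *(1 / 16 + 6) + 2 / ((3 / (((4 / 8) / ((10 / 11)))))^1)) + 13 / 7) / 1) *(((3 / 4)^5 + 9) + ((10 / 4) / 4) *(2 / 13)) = 7741954817 / 1871251200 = 4.14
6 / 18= 1 / 3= 0.33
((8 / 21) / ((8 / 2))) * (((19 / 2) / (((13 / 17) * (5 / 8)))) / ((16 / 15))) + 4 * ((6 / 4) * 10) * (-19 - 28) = -512917 / 182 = -2818.23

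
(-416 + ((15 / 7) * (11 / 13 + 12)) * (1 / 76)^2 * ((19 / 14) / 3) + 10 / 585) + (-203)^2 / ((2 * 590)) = -391830709931 / 1028270880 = -381.06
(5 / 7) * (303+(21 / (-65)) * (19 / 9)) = 58952 / 273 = 215.94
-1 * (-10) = 10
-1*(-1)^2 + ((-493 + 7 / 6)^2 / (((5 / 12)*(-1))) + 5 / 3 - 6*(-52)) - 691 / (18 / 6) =-8707166 / 15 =-580477.73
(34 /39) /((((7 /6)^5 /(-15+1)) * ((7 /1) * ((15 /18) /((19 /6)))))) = -3348864 /1092455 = -3.07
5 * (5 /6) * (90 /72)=125 /24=5.21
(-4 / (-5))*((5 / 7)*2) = 8 / 7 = 1.14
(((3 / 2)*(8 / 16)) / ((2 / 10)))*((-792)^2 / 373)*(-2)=-4704480 / 373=-12612.55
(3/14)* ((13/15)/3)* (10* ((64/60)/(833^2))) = 208/218575035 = 0.00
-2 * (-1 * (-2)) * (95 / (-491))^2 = -36100 / 241081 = -0.15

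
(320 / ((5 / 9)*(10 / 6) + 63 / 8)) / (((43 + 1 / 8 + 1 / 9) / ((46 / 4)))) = 57231360 / 5917813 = 9.67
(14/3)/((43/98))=1372/129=10.64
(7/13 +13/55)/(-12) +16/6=3721/1430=2.60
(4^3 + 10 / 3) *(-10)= -673.33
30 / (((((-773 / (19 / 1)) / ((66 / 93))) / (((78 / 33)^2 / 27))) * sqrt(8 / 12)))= -128440 * sqrt(6) / 2372337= -0.13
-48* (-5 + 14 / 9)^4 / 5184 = -923521 / 708588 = -1.30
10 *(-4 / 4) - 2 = -12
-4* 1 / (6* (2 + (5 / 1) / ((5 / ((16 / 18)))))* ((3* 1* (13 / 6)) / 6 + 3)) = -36 / 637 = -0.06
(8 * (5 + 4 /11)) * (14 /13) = 6608 /143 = 46.21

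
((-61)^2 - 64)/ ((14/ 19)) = 4963.07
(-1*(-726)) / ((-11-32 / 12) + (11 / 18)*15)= -484 / 3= -161.33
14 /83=0.17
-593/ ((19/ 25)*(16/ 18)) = -133425/ 152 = -877.80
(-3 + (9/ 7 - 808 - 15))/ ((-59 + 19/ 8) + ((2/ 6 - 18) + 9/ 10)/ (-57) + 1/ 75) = 197436600/ 13482413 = 14.64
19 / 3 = 6.33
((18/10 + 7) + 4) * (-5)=-64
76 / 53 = 1.43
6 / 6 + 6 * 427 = 2563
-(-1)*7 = 7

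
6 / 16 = 3 / 8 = 0.38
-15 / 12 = -5 / 4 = -1.25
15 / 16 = 0.94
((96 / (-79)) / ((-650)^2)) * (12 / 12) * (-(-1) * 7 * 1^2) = -168 / 8344375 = -0.00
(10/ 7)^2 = 100/ 49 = 2.04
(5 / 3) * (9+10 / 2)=70 / 3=23.33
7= 7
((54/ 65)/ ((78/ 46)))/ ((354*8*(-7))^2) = 23/ 18448743040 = 0.00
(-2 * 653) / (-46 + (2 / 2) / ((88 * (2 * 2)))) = 28.39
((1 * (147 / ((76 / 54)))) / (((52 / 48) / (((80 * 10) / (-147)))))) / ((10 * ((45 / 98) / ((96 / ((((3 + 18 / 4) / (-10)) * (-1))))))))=-3612672 / 247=-14626.20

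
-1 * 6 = -6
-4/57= -0.07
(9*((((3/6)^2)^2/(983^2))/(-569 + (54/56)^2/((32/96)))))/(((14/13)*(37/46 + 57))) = -18837/1140563116260959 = -0.00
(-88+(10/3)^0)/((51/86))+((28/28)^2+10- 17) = -152.71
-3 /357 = -1 /119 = -0.01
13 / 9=1.44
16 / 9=1.78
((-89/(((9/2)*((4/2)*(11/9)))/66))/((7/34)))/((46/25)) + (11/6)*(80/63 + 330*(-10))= -32416880/4347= -7457.30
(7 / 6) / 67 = 0.02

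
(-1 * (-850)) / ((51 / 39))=650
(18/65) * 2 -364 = -23624/65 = -363.45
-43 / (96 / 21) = -301 / 32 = -9.41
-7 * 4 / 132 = -7 / 33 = -0.21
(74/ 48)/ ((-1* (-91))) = 37/ 2184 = 0.02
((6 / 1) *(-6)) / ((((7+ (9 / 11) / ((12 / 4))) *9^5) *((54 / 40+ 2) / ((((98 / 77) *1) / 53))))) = -14 / 23298111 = -0.00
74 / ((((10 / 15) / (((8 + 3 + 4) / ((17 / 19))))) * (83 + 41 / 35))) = 22.11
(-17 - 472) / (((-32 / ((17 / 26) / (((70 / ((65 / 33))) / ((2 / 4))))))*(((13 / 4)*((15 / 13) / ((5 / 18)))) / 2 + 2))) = 2771 / 172480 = 0.02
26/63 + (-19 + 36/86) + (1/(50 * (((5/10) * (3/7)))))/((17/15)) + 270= 58006898/230265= 251.91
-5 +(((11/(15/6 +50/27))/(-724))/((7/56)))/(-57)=-4040429/808165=-5.00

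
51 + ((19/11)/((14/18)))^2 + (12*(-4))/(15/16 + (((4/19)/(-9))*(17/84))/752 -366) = 163844148325812/2922482582173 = 56.06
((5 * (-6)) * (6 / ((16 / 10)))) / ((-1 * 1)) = 225 / 2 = 112.50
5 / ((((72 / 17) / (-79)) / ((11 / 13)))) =-73865 / 936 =-78.92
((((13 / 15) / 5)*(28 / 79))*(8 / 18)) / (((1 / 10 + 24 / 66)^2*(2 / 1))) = 352352 / 5547933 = 0.06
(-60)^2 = 3600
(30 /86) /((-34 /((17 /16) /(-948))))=5 /434816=0.00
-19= -19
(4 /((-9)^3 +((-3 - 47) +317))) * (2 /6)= -2 /693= -0.00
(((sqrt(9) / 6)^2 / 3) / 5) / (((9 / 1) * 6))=1 / 3240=0.00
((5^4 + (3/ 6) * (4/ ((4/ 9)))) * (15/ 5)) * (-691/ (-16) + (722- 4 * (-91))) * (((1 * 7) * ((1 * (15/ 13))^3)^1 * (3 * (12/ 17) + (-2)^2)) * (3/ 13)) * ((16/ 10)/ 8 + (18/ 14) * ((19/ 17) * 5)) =138184094475/ 578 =239072827.81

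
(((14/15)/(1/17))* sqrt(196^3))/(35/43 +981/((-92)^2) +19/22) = 2614555465984/107702955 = 24275.61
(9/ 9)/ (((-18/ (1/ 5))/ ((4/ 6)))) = -1/ 135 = -0.01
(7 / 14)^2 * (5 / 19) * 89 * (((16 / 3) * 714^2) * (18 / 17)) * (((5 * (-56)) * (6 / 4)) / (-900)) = 149460192 / 19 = 7866325.89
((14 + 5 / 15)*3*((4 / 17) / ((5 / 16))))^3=20842283008 / 614125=33938.18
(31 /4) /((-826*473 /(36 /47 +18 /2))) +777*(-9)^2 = 4622799670659 /73451224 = 62937.00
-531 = -531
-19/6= -3.17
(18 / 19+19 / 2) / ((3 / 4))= 794 / 57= 13.93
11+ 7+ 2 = 20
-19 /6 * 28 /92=-133 /138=-0.96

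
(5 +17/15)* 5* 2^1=184/3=61.33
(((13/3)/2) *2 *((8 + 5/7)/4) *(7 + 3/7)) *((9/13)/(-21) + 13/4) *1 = 928603/4116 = 225.61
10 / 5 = 2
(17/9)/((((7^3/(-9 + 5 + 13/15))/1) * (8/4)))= -799/92610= -0.01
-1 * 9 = -9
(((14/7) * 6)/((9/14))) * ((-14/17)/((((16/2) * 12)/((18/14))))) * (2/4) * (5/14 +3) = -47/136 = -0.35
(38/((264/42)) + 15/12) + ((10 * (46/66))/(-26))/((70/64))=7699/1092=7.05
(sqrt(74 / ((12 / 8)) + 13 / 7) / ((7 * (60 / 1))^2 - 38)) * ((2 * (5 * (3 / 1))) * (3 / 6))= 25 * sqrt(903) / 1234534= 0.00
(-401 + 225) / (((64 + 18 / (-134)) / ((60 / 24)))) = -2680 / 389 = -6.89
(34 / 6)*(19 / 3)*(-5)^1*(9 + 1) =-16150 / 9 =-1794.44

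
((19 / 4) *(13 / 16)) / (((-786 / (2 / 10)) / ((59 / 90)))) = -14573 / 22636800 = -0.00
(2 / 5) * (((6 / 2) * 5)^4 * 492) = 9963000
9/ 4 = 2.25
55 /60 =11 /12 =0.92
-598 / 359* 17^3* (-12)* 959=33810204792 / 359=94178843.43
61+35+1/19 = 1825/19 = 96.05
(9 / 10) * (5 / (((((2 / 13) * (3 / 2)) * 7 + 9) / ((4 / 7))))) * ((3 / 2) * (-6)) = -351 / 161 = -2.18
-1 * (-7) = 7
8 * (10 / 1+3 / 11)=904 / 11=82.18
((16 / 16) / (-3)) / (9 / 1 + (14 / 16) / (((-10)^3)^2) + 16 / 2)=-8000000 / 408000021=-0.02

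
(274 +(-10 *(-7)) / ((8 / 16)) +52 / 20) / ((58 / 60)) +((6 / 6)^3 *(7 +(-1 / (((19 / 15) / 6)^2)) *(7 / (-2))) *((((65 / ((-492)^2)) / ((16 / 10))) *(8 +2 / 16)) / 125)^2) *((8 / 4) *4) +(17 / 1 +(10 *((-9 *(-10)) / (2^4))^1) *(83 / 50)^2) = 4734453521333011193393 / 7851914836800307200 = 602.97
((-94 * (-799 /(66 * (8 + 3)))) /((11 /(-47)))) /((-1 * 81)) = 5.46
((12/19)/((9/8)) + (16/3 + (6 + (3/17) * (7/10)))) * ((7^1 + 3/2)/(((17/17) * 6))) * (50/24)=194095/5472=35.47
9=9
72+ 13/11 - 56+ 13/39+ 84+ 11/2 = 7063/66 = 107.02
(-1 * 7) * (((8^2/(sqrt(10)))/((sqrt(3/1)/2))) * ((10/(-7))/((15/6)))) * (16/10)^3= 131072 * sqrt(30)/1875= 382.89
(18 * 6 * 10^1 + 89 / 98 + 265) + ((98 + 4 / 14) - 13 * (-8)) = 151723 / 98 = 1548.19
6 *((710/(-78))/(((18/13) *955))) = -71/1719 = -0.04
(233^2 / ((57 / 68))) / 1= 3691652 / 57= 64765.82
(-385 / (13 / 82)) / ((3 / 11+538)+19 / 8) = -2778160 / 618501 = -4.49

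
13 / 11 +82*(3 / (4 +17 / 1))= 993 / 77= 12.90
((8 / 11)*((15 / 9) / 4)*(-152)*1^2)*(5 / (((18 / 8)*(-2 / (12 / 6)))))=30400 / 297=102.36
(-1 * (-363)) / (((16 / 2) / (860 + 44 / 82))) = 6403683 / 164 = 39046.85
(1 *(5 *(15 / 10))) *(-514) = -3855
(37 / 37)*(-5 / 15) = -1 / 3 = -0.33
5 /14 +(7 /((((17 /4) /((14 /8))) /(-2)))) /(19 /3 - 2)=-3011 /3094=-0.97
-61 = -61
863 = 863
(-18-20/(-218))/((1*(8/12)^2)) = -4392/109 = -40.29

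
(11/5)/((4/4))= 11/5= 2.20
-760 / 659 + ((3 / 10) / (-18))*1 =-46259 / 39540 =-1.17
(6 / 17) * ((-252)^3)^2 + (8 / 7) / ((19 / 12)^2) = 3882931570658765952 / 42959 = 90386917075787.75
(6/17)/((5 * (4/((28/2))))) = 0.25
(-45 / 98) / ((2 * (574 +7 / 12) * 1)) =-27 / 67571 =-0.00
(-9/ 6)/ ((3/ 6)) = -3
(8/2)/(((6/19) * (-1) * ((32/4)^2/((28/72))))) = -133/1728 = -0.08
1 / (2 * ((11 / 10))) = 5 / 11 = 0.45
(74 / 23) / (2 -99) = -74 / 2231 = -0.03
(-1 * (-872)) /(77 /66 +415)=5232 /2497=2.10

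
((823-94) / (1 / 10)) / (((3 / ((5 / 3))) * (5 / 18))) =14580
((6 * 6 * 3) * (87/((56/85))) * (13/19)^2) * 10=168716925/2527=66765.70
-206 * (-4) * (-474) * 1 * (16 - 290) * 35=3745623840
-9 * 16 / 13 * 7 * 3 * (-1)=3024 / 13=232.62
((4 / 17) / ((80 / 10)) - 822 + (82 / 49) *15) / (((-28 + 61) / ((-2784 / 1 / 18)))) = 307999256 / 82467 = 3734.82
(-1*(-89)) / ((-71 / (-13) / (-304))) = -351728 / 71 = -4953.92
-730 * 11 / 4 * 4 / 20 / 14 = -803 / 28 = -28.68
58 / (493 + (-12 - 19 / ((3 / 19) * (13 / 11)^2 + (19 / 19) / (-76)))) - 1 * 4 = -2859566 / 742543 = -3.85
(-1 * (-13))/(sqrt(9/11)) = 13 * sqrt(11)/3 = 14.37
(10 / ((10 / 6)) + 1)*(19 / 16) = 133 / 16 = 8.31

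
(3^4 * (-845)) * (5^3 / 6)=-2851875 / 2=-1425937.50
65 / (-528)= -65 / 528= -0.12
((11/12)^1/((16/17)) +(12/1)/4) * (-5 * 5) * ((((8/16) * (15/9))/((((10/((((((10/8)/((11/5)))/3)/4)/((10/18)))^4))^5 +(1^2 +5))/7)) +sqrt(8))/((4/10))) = -95375 * sqrt(2)/192-39467102656345367431640625/6662593241248421749218917786850745610317255880192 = -702.50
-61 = -61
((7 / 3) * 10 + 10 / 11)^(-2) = 0.00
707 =707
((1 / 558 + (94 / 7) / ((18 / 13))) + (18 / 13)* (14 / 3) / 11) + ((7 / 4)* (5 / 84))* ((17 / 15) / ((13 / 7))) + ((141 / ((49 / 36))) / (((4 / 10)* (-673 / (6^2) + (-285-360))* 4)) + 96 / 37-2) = 99992232373585 / 9217379227056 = 10.85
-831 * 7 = -5817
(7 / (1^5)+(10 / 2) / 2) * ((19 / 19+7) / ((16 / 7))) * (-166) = -11039 / 2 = -5519.50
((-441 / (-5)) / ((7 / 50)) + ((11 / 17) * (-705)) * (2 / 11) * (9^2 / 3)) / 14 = -13680 / 119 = -114.96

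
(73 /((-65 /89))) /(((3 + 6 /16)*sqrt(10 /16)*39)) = -103952*sqrt(10) /342225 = -0.96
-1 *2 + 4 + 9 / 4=17 / 4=4.25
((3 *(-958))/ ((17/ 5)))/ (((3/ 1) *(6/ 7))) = -16765/ 51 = -328.73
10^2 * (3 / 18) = 50 / 3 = 16.67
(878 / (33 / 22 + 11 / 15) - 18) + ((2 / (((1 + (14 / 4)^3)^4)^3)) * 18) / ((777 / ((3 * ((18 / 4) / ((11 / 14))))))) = 441627794635168461744282515389660546 / 1177252416668906140561219646860149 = 375.13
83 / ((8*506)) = 83 / 4048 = 0.02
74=74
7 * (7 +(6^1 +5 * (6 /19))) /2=1939 /38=51.03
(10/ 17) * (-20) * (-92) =18400/ 17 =1082.35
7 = 7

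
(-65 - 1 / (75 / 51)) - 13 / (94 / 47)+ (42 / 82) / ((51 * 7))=-2515423 / 34850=-72.18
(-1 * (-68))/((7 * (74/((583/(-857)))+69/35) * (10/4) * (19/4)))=-317152/41408657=-0.01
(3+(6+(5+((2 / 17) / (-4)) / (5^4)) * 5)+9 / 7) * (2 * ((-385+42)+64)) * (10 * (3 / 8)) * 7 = -878634891 / 1700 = -516844.05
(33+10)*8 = 344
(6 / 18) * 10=10 / 3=3.33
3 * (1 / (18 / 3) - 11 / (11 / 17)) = -101 / 2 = -50.50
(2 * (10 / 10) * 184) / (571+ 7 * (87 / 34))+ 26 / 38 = 498027 / 380437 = 1.31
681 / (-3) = -227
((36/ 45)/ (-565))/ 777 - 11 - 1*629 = -1404816004/ 2195025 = -640.00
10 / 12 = 5 / 6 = 0.83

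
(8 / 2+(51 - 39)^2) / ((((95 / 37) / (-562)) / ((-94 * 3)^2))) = -244736064288 / 95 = -2576169097.77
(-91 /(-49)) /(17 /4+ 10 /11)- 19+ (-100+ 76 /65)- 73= -19672776 /103285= -190.47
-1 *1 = -1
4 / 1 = 4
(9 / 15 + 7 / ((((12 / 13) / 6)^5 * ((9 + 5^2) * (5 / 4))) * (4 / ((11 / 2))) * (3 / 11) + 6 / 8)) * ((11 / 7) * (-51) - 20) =-4692797657077 / 4721847165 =-993.85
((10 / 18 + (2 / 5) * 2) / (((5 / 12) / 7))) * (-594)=-338184 / 25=-13527.36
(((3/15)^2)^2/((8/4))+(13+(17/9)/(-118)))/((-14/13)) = -28010632/2323125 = -12.06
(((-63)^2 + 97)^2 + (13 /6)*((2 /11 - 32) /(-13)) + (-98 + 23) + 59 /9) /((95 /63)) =602993629 /55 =10963520.53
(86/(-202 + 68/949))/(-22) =40807/2107930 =0.02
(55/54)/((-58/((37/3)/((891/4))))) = -185/190269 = -0.00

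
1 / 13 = 0.08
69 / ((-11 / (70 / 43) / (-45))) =459.51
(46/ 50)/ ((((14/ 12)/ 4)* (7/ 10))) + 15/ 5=1839/ 245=7.51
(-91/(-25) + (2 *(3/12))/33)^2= 36372961/2722500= 13.36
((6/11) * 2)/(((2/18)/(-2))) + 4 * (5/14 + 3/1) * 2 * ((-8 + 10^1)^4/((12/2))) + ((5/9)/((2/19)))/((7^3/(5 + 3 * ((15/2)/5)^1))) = 7080559/135828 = 52.13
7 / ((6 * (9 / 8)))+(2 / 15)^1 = 158 / 135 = 1.17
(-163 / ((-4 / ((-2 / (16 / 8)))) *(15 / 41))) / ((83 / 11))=-73513 / 4980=-14.76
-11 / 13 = -0.85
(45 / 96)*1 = 15 / 32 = 0.47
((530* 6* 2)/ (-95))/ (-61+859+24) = -212/ 2603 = -0.08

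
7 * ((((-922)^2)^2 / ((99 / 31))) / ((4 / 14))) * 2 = 1097694423918064 / 99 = 11087822463818.83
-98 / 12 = -49 / 6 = -8.17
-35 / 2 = -17.50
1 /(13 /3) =3 /13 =0.23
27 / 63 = 3 / 7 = 0.43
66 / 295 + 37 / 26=12631 / 7670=1.65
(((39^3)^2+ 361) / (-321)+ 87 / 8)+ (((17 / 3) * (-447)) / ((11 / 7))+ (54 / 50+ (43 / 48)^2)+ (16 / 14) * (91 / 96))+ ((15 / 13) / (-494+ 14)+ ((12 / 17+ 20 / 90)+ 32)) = -18251281751739371 / 1664748800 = -10963384.84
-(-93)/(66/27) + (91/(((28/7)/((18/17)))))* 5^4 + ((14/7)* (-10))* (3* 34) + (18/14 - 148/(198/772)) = 146996576/11781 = 12477.43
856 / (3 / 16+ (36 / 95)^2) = 123606400 / 47811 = 2585.31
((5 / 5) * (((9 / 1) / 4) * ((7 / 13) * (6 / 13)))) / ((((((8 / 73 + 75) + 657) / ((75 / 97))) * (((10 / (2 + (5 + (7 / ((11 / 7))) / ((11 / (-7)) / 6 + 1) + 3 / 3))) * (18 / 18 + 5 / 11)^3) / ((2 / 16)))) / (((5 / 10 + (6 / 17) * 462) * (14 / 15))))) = 155511914618907 / 30258537973940224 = 0.01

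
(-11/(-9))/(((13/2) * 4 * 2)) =11/468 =0.02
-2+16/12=-2/3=-0.67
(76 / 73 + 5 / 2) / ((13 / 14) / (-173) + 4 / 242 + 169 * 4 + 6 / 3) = 75756527 / 14505049411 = 0.01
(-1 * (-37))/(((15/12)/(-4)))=-592/5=-118.40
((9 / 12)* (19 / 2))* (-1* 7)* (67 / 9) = -8911 / 24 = -371.29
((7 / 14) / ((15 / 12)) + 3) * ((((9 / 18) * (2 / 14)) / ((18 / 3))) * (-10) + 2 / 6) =51 / 70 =0.73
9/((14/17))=153/14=10.93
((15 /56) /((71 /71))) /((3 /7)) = 5 /8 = 0.62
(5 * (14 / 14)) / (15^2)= 1 / 45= 0.02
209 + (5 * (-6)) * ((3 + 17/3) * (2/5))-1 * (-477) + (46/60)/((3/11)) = 52633/90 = 584.81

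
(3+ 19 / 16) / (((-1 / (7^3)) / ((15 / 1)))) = -344715 / 16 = -21544.69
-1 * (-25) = 25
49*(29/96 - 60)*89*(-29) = 724793839/96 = 7549935.82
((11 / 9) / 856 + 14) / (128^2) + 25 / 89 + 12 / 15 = 60760944431 / 56168939520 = 1.08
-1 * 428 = -428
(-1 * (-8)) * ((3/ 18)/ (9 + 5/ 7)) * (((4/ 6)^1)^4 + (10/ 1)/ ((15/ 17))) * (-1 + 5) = 26152/ 4131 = 6.33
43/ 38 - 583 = -22111/ 38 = -581.87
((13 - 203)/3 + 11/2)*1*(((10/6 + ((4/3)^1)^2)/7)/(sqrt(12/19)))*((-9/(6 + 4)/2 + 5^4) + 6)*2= -135656527*sqrt(57)/22680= -45158.04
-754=-754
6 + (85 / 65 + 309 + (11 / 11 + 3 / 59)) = 317.36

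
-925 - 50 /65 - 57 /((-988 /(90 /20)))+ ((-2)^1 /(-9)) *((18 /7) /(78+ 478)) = -93654065 /101192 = -925.51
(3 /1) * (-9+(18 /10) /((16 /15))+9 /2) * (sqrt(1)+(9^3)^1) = -49275 /8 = -6159.38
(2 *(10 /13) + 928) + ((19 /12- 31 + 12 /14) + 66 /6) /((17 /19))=16891627 /18564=909.91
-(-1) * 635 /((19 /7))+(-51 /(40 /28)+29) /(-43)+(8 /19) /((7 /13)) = 13433081 /57190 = 234.89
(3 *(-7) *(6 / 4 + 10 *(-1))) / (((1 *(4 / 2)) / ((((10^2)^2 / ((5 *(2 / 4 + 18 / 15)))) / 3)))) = 35000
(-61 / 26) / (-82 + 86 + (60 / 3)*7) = -61 / 3744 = -0.02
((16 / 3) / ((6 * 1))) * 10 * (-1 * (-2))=160 / 9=17.78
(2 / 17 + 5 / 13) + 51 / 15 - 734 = -730.10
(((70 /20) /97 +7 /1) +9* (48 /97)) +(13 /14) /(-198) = 3088133 /268884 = 11.49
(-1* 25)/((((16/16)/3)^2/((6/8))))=-675/4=-168.75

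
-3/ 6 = -1/ 2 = -0.50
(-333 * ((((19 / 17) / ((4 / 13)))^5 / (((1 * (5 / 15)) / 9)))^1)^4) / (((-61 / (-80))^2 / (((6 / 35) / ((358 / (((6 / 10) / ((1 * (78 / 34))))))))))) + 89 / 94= -1371242027858190788894570891152427702029331813974613472413 / 225008003609900403202442530291769428410368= -6094192232537348.86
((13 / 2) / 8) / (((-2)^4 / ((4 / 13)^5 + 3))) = 1114903 / 7311616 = 0.15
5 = 5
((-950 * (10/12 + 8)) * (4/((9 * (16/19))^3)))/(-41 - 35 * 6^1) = 172675325/562111488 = 0.31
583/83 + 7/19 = 11658/1577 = 7.39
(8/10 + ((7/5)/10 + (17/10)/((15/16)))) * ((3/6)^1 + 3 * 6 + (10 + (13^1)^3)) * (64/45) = 29412208/3375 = 8714.73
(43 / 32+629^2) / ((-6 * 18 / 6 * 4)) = -4220185 / 768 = -5495.03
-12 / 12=-1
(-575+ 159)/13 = -32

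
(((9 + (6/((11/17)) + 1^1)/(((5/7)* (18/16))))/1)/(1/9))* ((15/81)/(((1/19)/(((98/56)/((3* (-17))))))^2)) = 190740487/12359952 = 15.43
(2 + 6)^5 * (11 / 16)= 22528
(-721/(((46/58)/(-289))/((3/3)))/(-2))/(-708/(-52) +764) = -78555113/465014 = -168.93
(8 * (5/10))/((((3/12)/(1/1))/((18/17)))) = 288/17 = 16.94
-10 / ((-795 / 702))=468 / 53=8.83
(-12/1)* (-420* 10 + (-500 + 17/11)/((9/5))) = 1772860/33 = 53723.03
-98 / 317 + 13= 12.69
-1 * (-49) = 49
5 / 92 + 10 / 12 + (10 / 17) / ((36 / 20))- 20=-264425 / 14076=-18.79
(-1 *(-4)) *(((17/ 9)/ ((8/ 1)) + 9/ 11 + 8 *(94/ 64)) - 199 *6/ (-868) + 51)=11202073/ 42966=260.72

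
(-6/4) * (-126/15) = 63/5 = 12.60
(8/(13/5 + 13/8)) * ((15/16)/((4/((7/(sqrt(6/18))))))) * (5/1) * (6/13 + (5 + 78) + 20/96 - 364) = -76530125 * sqrt(3)/17576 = -7541.77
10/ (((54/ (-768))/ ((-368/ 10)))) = 5233.78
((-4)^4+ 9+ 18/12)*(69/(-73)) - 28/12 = -111353/438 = -254.23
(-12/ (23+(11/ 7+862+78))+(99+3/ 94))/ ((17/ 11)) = 86413899/ 1348712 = 64.07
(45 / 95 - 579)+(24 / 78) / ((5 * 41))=-29293604 / 50635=-578.52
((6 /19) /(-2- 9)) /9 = -2 /627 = -0.00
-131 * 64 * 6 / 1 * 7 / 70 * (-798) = 20071296 / 5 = 4014259.20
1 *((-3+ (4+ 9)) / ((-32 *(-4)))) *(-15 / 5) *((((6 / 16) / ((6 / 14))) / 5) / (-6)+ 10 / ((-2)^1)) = 1207 / 1024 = 1.18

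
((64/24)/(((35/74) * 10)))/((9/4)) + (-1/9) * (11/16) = 0.17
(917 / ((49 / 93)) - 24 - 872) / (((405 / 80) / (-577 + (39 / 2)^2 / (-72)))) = -97124.92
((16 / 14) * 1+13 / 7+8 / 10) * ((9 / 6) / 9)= 19 / 30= 0.63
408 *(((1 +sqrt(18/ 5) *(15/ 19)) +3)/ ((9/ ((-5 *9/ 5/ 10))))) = -816/ 5-1836 *sqrt(10)/ 95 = -224.32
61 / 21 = 2.90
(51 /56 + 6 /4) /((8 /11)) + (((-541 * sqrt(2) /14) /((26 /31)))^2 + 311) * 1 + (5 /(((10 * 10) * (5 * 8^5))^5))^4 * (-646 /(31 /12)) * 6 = 227407947892254557964847062157030874233926022268435153566759054379681465361401982344990870732799999999999999999999999999999999999999999999999975927133 /49870447399215913552480598556257236204307890205991378864007401551648385795931427877525913600000000000000000000000000000000000000000000000000000000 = 4559.97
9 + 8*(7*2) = 121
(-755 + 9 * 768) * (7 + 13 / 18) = 855823 / 18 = 47545.72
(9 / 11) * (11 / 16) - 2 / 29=229 / 464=0.49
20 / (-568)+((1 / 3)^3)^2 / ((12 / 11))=-0.03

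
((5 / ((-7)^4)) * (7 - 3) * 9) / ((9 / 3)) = 60 / 2401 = 0.02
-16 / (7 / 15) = -240 / 7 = -34.29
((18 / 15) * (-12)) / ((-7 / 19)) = 1368 / 35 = 39.09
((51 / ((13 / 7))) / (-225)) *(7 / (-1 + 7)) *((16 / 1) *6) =-13328 / 975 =-13.67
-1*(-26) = 26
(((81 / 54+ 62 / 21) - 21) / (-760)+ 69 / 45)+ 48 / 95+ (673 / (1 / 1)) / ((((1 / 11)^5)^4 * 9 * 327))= 4817374343713481109150302147 / 31313520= 153843271012440668093.22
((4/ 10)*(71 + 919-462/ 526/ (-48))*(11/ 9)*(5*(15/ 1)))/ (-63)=-229129835/ 397656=-576.20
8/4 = 2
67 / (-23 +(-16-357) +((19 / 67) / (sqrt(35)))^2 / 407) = -4284368935 / 25322538419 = -0.17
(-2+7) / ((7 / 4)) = 20 / 7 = 2.86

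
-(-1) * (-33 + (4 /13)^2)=-5561 /169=-32.91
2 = 2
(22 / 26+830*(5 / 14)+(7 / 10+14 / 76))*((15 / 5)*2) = 15465504 / 8645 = 1788.95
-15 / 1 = -15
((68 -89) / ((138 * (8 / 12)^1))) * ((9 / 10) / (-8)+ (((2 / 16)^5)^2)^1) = 12683575191 / 493921239040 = 0.03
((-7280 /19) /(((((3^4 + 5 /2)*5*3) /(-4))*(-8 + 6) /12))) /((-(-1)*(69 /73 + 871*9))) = -425152 /453989667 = -0.00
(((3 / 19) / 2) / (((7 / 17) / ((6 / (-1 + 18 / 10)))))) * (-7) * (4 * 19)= -765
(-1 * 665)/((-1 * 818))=665/818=0.81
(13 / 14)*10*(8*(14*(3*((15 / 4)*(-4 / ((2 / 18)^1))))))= -421200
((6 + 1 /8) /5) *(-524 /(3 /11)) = -70609 /30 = -2353.63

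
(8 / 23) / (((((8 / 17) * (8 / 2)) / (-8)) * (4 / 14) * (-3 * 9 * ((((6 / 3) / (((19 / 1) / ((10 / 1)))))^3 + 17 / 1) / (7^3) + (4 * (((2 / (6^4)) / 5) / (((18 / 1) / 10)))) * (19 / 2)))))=30236090724 / 9384976373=3.22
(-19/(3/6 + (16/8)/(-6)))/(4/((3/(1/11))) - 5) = 3762/161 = 23.37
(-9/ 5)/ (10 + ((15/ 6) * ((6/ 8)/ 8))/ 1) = -0.18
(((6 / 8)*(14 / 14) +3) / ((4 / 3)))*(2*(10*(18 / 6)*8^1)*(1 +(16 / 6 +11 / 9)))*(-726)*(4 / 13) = -19166400 / 13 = -1474338.46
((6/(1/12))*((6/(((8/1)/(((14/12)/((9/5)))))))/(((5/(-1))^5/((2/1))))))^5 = -537824/95367431640625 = -0.00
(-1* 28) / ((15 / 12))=-112 / 5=-22.40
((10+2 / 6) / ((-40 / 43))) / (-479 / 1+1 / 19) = 25327 / 1092000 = 0.02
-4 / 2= -2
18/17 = 1.06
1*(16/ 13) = 16/ 13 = 1.23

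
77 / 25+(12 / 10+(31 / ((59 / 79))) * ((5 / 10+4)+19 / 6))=322.51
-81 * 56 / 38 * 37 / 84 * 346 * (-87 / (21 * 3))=25122.72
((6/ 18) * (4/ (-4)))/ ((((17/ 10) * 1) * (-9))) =10/ 459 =0.02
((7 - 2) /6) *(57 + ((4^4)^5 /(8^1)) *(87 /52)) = 4982162064595 /26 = 191621617869.04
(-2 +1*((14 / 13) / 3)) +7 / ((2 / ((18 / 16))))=1433 / 624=2.30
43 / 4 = 10.75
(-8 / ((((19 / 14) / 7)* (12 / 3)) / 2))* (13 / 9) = -5096 / 171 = -29.80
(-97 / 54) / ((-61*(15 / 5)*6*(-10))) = -97 / 592920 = -0.00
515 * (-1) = -515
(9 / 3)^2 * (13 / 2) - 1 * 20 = 77 / 2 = 38.50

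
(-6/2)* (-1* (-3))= -9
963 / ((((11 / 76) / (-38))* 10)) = -25283.13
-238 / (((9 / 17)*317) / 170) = -241.09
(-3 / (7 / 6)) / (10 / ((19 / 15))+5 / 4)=-1368 / 4865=-0.28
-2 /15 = -0.13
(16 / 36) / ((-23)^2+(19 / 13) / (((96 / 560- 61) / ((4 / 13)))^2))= 39832849108 / 47411052002397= 0.00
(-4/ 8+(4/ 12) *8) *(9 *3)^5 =62178597/ 2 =31089298.50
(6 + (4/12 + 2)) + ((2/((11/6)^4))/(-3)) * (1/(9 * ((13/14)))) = 8.33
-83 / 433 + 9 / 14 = 2735 / 6062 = 0.45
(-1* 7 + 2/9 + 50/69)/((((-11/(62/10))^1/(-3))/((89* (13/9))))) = -44941351/34155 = -1315.81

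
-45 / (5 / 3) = -27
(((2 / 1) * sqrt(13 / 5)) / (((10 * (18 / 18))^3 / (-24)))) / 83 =-0.00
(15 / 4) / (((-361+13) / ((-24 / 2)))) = 15 / 116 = 0.13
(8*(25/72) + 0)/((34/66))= 275/51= 5.39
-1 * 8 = -8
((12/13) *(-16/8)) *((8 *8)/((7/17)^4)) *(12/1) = -1539459072/31213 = -49321.09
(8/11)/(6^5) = 1/10692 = 0.00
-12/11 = -1.09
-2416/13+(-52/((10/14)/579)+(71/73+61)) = -200595224/4745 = -42275.07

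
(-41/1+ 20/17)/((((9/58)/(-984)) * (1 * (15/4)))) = 51516992/765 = 67342.47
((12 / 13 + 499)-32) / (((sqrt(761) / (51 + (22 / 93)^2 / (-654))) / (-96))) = -28077012283936 * sqrt(761) / 9326536713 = -83046.78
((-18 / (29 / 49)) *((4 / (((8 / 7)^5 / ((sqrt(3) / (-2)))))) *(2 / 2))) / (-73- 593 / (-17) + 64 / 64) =-1.46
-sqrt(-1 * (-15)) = -sqrt(15) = -3.87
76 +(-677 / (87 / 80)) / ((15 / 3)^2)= 22228 / 435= 51.10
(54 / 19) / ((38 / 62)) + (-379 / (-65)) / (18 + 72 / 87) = 63378011 / 12811890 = 4.95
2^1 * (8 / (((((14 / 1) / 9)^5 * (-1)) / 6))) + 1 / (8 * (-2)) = -2851159 / 268912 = -10.60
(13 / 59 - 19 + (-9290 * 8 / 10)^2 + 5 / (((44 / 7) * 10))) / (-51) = -95592690239 / 88264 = -1083031.48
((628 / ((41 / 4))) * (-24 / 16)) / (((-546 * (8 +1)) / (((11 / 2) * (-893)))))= -3084422 / 33579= -91.86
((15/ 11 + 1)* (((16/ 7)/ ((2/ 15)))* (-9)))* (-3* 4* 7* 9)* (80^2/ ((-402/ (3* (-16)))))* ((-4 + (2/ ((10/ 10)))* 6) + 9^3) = 155271168000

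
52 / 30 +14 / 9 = 148 / 45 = 3.29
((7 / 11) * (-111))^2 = 603729 / 121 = 4989.50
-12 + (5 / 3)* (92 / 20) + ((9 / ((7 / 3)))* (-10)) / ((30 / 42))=-175 / 3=-58.33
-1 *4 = -4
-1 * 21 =-21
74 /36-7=-89 /18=-4.94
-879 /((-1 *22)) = 879 /22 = 39.95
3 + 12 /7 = 33 /7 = 4.71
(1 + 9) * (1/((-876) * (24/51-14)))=17/20148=0.00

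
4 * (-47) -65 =-253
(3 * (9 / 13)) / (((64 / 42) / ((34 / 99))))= 1071 / 2288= 0.47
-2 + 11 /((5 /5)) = 9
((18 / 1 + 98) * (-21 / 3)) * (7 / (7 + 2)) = -5684 / 9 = -631.56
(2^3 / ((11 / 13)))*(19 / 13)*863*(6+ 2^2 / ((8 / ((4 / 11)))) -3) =4591160 / 121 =37943.47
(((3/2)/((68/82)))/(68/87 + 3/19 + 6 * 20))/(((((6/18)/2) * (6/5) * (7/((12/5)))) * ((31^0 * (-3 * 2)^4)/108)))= 203319/95158588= 0.00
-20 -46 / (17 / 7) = -662 / 17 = -38.94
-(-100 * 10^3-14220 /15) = 100948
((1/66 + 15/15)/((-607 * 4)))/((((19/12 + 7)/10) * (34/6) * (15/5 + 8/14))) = -1407/58457135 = -0.00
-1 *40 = -40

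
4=4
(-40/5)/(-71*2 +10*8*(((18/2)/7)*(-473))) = 28/170777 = 0.00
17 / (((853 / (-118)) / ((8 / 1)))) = -16048 / 853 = -18.81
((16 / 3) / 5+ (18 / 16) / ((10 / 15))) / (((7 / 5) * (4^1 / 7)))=661 / 192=3.44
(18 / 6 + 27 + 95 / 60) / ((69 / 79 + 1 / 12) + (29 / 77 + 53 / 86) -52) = -99134651 / 157099429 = -0.63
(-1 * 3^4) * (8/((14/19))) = -6156/7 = -879.43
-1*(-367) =367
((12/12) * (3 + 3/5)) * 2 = 36/5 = 7.20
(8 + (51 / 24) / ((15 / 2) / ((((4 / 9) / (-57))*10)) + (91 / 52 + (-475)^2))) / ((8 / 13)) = 187641649 / 14433956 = 13.00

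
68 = 68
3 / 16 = 0.19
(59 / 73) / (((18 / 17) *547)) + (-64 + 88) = 17251195 / 718758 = 24.00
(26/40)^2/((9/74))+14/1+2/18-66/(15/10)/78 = 132763/7800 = 17.02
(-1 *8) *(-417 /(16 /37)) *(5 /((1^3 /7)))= 540015 /2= 270007.50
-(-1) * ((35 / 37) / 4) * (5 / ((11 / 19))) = 3325 / 1628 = 2.04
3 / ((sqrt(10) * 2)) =0.47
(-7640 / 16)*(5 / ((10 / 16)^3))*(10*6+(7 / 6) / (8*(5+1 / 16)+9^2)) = -2139053312 / 3645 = -586845.90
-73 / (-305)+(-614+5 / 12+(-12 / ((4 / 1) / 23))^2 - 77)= 4070.66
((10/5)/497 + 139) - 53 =86.00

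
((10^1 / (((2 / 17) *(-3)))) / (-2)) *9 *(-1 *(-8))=1020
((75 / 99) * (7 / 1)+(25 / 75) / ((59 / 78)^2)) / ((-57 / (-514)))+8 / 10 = 1763765474 / 32738805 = 53.87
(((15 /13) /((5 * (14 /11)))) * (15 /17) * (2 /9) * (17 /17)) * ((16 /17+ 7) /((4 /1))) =7425 /105196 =0.07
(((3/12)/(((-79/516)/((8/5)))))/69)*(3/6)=-172/9085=-0.02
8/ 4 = 2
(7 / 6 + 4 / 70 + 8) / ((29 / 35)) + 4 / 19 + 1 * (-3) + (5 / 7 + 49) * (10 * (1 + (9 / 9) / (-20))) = 11122703 / 23142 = 480.63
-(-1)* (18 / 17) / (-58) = -9 / 493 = -0.02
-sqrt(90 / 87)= -sqrt(870) / 29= -1.02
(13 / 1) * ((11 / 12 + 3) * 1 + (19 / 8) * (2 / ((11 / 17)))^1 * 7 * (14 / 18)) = 112957 / 198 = 570.49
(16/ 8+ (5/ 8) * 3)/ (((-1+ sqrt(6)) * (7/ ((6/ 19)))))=0.12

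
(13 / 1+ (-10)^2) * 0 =0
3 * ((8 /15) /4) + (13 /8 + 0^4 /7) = 81 /40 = 2.02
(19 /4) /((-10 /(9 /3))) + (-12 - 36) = -1977 /40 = -49.42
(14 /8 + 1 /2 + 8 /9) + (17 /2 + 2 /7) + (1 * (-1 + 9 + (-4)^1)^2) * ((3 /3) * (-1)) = -1027 /252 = -4.08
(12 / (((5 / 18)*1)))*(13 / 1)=2808 / 5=561.60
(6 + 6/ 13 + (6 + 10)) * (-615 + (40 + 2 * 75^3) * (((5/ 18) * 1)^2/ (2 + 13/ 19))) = 28516573270/ 53703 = 531005.22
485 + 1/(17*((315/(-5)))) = 519434/1071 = 485.00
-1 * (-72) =72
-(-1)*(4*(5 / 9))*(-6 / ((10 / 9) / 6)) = -72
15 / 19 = 0.79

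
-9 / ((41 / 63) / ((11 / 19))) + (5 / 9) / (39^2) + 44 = 383829766 / 10663731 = 35.99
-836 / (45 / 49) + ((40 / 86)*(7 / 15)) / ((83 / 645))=-3393712 / 3735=-908.62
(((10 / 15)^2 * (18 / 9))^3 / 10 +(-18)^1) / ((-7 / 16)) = 1045664 / 25515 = 40.98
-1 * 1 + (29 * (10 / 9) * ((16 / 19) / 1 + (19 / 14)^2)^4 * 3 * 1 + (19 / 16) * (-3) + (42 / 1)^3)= 22819392931390543465 / 288489458350464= 79099.57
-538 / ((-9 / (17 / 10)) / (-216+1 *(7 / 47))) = -9278617 / 423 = -21935.26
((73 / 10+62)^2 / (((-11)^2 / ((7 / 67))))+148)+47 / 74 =37874621 / 247900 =152.78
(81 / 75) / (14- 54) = -27 / 1000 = -0.03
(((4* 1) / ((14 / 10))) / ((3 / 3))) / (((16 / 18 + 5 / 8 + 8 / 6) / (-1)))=-288 / 287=-1.00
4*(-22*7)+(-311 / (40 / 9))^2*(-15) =-23700323 / 320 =-74063.51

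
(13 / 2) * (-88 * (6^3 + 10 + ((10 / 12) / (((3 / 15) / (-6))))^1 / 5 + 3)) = -128128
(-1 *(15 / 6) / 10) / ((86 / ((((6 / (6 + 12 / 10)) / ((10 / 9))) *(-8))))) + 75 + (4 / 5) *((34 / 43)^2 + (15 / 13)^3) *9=7359131973 / 81245060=90.58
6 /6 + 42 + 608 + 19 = 670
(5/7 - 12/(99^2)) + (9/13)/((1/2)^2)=1035275/297297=3.48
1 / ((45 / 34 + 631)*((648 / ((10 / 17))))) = 5 / 3482838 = 0.00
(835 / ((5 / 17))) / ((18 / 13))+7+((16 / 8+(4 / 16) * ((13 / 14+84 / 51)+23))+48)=18110891 / 8568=2113.78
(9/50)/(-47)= -9/2350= -0.00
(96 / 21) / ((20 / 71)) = 16.23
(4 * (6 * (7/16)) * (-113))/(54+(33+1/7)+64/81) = -1345491/99716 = -13.49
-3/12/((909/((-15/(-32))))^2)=-25/376049664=-0.00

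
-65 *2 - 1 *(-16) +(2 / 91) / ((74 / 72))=-383766 / 3367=-113.98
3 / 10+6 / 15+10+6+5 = 217 / 10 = 21.70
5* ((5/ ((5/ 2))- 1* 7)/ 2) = -25/ 2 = -12.50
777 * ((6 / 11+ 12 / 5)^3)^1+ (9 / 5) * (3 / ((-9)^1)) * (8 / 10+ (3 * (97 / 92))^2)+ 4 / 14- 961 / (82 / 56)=7756856917077753 / 404152826000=19192.88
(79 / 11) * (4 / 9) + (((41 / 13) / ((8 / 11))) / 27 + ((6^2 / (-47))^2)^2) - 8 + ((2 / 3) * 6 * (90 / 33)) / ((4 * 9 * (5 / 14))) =-3.45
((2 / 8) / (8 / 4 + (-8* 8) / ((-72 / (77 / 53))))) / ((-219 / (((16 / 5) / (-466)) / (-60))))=-53 / 1335206500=-0.00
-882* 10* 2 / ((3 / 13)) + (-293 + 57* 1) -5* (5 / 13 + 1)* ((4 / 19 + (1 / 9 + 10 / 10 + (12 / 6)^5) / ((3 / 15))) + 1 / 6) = -19222717 / 247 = -77824.77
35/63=5/9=0.56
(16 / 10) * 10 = 16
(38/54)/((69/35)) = 0.36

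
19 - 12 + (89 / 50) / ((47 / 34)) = 9738 / 1175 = 8.29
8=8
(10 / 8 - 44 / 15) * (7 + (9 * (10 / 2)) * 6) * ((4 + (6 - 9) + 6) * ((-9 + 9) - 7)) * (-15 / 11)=-1370873 / 44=-31156.20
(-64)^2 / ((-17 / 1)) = -4096 / 17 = -240.94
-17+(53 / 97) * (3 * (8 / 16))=-3139 / 194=-16.18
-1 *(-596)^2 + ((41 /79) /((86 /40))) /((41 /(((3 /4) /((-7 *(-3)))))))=-8446681259 /23779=-355216.00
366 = 366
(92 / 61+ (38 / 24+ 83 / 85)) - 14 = -9.93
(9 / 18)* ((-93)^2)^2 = 74805201 / 2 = 37402600.50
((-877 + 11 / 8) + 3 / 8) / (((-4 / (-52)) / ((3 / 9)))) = -15171 / 4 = -3792.75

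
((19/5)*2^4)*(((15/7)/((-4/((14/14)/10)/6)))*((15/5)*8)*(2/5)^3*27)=-3545856/4375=-810.48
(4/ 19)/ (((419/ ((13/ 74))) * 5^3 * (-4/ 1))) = -13/ 73639250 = -0.00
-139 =-139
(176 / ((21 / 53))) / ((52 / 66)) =51304 / 91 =563.78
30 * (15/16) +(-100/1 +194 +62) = 1473/8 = 184.12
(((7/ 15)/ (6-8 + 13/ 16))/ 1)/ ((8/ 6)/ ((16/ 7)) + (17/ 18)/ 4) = -2688/ 5605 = -0.48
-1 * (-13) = 13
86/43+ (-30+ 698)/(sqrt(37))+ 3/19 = 41/19+ 668* sqrt(37)/37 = 111.98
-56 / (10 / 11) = -308 / 5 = -61.60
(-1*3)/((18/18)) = -3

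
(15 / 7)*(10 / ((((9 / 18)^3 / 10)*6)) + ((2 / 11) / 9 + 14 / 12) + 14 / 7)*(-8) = -540620 / 231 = -2340.35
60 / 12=5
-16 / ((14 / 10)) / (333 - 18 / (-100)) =-4000 / 116613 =-0.03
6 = 6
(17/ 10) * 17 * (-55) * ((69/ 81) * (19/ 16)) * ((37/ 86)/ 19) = -2705329/ 74304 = -36.41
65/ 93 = 0.70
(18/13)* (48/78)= 144/169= 0.85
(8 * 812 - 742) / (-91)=-822 / 13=-63.23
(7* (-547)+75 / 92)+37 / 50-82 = -8991723 / 2300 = -3909.44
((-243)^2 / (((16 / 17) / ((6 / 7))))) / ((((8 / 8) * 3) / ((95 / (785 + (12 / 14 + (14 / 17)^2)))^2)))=588518196261975 / 2250482958152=261.51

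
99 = 99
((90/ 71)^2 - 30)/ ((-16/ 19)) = 1359735/ 40328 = 33.72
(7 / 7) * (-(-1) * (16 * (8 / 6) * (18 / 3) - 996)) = -868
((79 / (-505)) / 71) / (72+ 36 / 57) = -1501 / 49479900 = -0.00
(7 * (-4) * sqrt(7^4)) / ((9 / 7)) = -9604 / 9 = -1067.11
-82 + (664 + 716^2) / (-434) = -274454 / 217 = -1264.76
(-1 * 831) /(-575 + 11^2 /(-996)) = 827676 /572821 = 1.44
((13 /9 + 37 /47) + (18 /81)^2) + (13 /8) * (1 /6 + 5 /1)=650351 /60912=10.68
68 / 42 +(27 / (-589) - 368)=-4532333 / 12369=-366.43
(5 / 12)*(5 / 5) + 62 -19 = 521 / 12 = 43.42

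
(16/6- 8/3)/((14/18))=0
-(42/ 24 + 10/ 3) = -61/ 12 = -5.08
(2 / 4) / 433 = 1 / 866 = 0.00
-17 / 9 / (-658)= 17 / 5922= 0.00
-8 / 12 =-2 / 3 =-0.67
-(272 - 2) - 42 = -312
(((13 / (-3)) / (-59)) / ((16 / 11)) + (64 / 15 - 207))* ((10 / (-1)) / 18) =956663 / 8496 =112.60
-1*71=-71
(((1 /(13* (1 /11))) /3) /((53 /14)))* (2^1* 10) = 3080 /2067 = 1.49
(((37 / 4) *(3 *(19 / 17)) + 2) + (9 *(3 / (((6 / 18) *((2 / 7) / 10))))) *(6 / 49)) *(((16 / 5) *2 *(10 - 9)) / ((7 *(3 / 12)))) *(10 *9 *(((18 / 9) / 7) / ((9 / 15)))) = 59583.88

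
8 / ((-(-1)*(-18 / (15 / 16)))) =-5 / 12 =-0.42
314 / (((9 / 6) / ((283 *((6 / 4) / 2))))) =44431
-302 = -302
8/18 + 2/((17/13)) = 302/153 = 1.97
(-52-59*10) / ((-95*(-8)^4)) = 321 / 194560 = 0.00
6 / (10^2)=3 / 50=0.06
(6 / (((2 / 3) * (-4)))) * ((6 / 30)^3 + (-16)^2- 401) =40779 / 125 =326.23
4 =4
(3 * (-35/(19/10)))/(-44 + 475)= -1050/8189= -0.13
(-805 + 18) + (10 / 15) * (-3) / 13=-10233 / 13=-787.15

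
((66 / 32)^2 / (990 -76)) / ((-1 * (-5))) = 1089 / 1169920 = 0.00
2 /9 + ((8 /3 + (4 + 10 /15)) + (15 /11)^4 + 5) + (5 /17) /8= 287626733 /17920584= 16.05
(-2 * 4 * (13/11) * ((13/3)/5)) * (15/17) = -1352/187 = -7.23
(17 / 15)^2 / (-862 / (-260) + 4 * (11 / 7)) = 52598 / 393165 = 0.13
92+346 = 438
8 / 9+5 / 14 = 157 / 126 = 1.25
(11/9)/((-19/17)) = -187/171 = -1.09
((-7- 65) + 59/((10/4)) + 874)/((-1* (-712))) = 516/445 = 1.16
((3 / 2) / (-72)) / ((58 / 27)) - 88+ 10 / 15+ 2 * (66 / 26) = -2977375 / 36192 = -82.27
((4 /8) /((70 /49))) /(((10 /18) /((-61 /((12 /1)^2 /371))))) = -158417 /1600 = -99.01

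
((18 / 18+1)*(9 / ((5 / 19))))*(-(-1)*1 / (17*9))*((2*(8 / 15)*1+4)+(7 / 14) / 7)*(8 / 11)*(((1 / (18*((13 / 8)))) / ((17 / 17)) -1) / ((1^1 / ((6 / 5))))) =-2851216 / 1472625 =-1.94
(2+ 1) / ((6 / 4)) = 2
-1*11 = -11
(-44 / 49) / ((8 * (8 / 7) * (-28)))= 0.00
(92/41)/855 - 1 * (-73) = 2559107/35055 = 73.00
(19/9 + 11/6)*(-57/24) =-1349/144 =-9.37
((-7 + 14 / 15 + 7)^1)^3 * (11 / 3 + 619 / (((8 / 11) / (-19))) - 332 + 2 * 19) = -135512783 / 10125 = -13383.98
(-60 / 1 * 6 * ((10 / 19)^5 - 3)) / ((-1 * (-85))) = 527637384 / 42093683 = 12.53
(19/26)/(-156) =-19/4056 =-0.00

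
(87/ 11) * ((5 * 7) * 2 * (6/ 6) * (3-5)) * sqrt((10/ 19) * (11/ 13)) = -738.93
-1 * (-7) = 7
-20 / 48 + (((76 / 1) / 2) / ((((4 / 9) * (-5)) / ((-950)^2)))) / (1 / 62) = -11481966005 / 12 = -956830500.42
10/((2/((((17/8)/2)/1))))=85/16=5.31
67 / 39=1.72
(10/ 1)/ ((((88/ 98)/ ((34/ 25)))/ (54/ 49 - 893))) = -67541/ 5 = -13508.20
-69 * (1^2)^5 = -69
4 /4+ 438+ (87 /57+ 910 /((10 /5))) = 17015 /19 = 895.53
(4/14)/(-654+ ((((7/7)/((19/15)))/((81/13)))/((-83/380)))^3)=-11254483521/25769202279569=-0.00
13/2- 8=-3/2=-1.50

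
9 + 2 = 11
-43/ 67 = -0.64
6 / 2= 3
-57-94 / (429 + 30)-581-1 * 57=-319099 / 459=-695.20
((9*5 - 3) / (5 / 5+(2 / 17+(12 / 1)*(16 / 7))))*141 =704718 / 3397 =207.45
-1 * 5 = -5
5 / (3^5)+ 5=1220 / 243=5.02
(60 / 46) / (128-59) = 10 / 529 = 0.02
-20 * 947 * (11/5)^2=-458348/5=-91669.60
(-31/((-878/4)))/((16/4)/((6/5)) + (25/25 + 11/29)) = 0.03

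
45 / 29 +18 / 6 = 132 / 29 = 4.55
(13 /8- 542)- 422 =-7699 /8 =-962.38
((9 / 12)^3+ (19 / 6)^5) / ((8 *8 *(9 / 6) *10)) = 4958759 / 14929920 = 0.33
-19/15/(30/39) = -1.65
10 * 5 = 50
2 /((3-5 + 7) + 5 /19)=19 /50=0.38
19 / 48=0.40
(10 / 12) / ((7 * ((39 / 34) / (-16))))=-1360 / 819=-1.66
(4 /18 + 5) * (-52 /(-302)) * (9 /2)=611 /151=4.05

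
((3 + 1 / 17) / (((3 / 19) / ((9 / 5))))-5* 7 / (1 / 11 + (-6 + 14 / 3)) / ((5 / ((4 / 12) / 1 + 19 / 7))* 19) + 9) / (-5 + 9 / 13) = -5505929 / 529720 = -10.39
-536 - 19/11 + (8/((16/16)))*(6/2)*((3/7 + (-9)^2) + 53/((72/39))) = 162128/77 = 2105.56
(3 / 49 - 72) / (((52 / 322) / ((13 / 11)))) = -81075 / 154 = -526.46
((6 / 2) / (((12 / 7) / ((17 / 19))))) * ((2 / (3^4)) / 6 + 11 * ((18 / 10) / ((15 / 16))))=15271151 / 461700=33.08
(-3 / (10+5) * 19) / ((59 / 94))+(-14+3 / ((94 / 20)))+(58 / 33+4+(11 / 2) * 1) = -8.16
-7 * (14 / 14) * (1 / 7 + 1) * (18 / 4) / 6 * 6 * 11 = -396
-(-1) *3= 3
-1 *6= -6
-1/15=-0.07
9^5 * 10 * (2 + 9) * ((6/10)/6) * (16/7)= 10392624/7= 1484660.57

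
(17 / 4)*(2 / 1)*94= 799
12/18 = 2/3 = 0.67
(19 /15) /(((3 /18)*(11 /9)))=342 /55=6.22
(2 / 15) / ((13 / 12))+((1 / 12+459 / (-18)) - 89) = -89149 / 780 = -114.29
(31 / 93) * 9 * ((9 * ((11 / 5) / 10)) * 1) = 297 / 50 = 5.94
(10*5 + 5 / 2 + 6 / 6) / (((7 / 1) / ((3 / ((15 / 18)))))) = 963 / 35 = 27.51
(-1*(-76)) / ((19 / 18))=72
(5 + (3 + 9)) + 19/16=18.19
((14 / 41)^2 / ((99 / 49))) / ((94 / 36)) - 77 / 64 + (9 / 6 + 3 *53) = 8861469327 / 55620928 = 159.32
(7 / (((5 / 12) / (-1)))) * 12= -201.60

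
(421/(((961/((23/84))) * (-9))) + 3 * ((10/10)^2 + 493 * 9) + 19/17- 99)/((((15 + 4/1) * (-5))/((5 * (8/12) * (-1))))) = 163229091173/351997002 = 463.72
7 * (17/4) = 119/4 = 29.75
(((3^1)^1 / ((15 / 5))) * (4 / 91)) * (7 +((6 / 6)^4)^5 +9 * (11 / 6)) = 14 / 13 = 1.08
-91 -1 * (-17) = -74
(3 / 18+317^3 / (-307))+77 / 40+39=-103721.17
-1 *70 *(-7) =490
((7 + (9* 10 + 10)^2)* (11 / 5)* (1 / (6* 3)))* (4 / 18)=110077 / 405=271.80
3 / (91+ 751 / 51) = 153 / 5392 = 0.03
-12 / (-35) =12 / 35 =0.34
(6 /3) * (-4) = -8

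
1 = 1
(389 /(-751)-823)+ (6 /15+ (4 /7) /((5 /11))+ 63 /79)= -1704950393 /2076515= -821.06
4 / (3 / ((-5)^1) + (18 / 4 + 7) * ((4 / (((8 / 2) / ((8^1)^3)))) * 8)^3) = 20 / 3951369912317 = 0.00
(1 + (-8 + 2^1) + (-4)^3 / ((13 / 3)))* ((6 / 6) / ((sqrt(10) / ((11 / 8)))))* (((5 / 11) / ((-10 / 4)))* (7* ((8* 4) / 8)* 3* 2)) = 262.57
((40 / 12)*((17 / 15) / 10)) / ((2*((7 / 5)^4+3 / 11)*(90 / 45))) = 23375 / 1018296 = 0.02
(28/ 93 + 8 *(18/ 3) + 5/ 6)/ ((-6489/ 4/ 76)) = -1389128/ 603477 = -2.30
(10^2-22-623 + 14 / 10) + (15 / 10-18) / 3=-5491 / 10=-549.10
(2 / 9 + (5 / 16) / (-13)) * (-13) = -371 / 144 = -2.58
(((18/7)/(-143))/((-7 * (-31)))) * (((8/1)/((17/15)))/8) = -270/3692689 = -0.00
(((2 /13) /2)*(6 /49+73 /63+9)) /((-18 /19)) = -43073 /51597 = -0.83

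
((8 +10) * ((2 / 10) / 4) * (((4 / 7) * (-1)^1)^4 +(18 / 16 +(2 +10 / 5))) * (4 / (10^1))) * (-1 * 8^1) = -904401 / 60025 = -15.07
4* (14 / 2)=28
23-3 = 20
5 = 5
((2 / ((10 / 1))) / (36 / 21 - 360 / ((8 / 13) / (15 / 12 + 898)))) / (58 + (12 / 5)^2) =-70 / 11739544599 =-0.00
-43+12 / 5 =-203 / 5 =-40.60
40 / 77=0.52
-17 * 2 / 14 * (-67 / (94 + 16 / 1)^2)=1139 / 84700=0.01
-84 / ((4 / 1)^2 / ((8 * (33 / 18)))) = -77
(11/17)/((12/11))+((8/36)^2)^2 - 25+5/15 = -10739269/446148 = -24.07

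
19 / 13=1.46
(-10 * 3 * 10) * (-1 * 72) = 21600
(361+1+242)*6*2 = 7248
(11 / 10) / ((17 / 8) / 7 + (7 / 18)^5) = 72748368 / 20664905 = 3.52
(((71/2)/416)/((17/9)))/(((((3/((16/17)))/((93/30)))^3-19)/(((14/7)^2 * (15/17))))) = -9137495520/1026508102061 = -0.01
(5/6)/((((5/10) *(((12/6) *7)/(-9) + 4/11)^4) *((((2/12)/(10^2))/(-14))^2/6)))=4236228404100000/12117361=349599917.35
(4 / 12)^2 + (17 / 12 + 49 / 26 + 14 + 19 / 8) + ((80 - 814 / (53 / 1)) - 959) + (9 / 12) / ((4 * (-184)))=-15965964667 / 18255744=-874.57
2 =2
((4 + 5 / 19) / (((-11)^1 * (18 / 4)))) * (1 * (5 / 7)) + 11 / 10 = 15193 / 14630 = 1.04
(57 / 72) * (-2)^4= 38 / 3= 12.67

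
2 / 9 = 0.22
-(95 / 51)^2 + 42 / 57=-135061 / 49419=-2.73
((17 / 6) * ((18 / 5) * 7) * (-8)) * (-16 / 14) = 3264 / 5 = 652.80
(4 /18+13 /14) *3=3.45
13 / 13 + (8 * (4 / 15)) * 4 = 143 / 15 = 9.53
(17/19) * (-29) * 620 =-305660/19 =-16087.37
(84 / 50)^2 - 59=-35111 / 625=-56.18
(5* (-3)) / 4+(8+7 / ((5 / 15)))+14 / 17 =1773 / 68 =26.07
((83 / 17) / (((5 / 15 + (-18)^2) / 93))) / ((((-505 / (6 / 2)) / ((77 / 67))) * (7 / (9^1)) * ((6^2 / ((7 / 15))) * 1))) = -254727 / 1599042100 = -0.00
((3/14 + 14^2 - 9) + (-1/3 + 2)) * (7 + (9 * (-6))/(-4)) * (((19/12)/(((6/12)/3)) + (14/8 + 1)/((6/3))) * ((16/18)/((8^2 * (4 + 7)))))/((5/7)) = 9432337/126720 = 74.43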